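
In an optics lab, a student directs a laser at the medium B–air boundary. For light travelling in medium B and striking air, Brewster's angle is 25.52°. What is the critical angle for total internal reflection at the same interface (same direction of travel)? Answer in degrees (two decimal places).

From Brewster, n₂/n₁ = tan θ_B = tan 25.52° = 0.4774.
Then sin θ_c = n₂/n₁ = 0.4774, so θ_c = arcsin 0.4774 = 28.52°.

θ_c ≈ 28.52°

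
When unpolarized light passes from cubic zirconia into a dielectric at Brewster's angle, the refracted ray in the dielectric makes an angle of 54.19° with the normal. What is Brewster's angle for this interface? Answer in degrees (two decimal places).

Brewster's condition makes the reflected and refracted beams perpendicular: θ_B + θ_t = 90°.
So θ_B = 90° − θ_t = 90° − 54.19° = 35.81°.

θ_B ≈ 35.81°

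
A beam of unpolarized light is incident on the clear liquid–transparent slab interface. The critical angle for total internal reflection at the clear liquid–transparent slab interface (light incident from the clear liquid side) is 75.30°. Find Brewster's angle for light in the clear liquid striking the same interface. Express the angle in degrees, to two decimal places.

At the critical angle sin θ_c = n₂/n₁, giving n₂/n₁ = sin 75.30° = 0.9673.
Then tan θ_B = n₂/n₁ = 0.9673, so θ_B = arctan 0.9673 = 44.05°.

θ_B ≈ 44.05°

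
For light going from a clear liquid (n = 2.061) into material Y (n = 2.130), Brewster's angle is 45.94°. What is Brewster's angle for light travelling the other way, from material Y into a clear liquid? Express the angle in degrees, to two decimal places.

θ_B' ≈ 44.06°

The two Brewster angles are complementary: θ_B' = 90° − θ_B = 90° − 45.94° = 44.06°.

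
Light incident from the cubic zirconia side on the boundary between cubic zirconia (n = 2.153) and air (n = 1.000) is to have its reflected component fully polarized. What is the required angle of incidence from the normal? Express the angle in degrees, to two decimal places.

θ_B ≈ 24.91°

At Brewster's angle the reflected and refracted rays are perpendicular, which with Snell's law gives tan θ_B = n₂/n₁.
Brewster's condition: tan θ_B = n₂/n₁ = 1.000/2.153 = 0.4645. Taking the arctangent, θ_B = 24.91°.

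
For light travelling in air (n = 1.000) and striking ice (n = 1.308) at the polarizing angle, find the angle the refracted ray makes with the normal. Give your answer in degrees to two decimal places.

θ_t ≈ 37.40°

First find Brewster's angle: tan θ_B = 1.308/1.000 = 1.3080, giving θ_B = 52.60°.
Since θ_B + θ_t = 90° at Brewster incidence, θ_t = 90° − 52.60° = 37.40°.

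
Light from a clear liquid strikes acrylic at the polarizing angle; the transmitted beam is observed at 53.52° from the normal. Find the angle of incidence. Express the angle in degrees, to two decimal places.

θ_B ≈ 36.48°

Since the reflected and refracted rays are at right angles at the polarizing angle, θ_B + θ_t = 90°.
So θ_B = 90° − θ_t = 90° − 53.52° = 36.48°.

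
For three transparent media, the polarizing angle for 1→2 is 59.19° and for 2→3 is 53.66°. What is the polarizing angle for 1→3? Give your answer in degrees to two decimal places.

θ_B ≈ 66.31°

Each Brewster angle gives a ratio: n₂/n₁ = tan 59.19° = 1.6769, n₃/n₂ = tan 53.66° = 1.3593.
Multiplying, n₃/n₁ = 1.6769 × 1.3593 = 2.2794, and θ_B(1→3) = arctan 2.2794 = 66.31°.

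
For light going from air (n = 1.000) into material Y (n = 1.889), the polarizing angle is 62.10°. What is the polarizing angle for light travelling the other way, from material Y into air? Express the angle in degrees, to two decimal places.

θ_B' ≈ 27.90°

Reversing the direction swaps n₁ and n₂, so tan θ_B' = 1/tan θ_B and θ_B' = 90° − θ_B.
Hence θ_B' = 90° − 62.10° = 27.90°.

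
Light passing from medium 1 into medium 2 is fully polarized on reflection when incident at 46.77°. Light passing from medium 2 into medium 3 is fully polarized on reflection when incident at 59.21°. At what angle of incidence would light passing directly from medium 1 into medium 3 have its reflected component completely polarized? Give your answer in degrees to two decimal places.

θ_B ≈ 60.74°

tan θ_B(1→2) = n₂/n₁ = tan 46.77° = 1.0638.
tan θ_B(2→3) = n₃/n₂ = tan 59.21° = 1.6782.
So n₃/n₁ = (n₂/n₁)(n₃/n₂) = 1.0638 × 1.6782 = 1.7852.
θ_B(1→3) = arctan(1.7852) = 60.74°.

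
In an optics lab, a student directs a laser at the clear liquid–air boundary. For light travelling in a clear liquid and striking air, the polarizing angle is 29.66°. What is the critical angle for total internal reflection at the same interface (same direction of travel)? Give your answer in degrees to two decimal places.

θ_c ≈ 34.71°

From Brewster, n₂/n₁ = tan θ_B = tan 29.66° = 0.5695.
Then sin θ_c = n₂/n₁ = 0.5695, so θ_c = arcsin 0.5695 = 34.71°.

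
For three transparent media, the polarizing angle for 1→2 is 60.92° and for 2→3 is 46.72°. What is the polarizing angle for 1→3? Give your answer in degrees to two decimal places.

θ_B ≈ 62.36°

Each Brewster angle gives a ratio: n₂/n₁ = tan 60.92° = 1.7981, n₃/n₂ = tan 46.72° = 1.0619.
Multiplying, n₃/n₁ = 1.7981 × 1.0619 = 1.9095, and θ_B(1→3) = arctan 1.9095 = 62.36°.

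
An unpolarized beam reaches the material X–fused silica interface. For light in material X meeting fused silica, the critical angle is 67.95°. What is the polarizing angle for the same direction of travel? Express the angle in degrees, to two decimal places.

n₂/n₁ = sin θ_c = sin 67.95° = 0.9269.
tan θ_B equals the same ratio, so θ_B = arctan(0.9269) = 42.83°.

θ_B ≈ 42.83°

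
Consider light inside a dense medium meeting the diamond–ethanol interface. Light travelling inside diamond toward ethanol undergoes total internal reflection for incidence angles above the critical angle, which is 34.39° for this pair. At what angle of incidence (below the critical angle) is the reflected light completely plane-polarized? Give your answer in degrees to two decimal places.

θ_B ≈ 29.46°

sin θ_c = n₂/n₁, so n₂/n₁ = sin 34.39° = 0.5648.
Brewster: tan θ_B = n₂/n₁ = 0.5648.
θ_B = arctan(0.5648) = 29.46°.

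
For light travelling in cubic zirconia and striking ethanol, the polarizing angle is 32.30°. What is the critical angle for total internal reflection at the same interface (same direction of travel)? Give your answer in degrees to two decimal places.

n₂/n₁ = tan 32.30° = 0.6322; the critical angle satisfies sin θ_c = n₂/n₁.
θ_c = arcsin(0.6322) = 39.21°.

θ_c ≈ 39.21°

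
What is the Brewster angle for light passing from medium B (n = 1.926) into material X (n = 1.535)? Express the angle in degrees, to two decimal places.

At Brewster's angle the reflected and refracted rays are perpendicular, which with Snell's law gives tan θ_B = n₂/n₁.
tan θ_B = n₂/n₁ = 1.535/1.926 = 0.7970.
θ_B = arctan(0.7970) = 38.55°.

θ_B ≈ 38.55°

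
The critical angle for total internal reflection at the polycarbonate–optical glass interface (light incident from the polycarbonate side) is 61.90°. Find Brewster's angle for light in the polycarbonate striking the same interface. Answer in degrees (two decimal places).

θ_B ≈ 41.42°

At the critical angle sin θ_c = n₂/n₁, giving n₂/n₁ = sin 61.90° = 0.8821.
Then tan θ_B = n₂/n₁ = 0.8821, so θ_B = arctan 0.8821 = 41.42°.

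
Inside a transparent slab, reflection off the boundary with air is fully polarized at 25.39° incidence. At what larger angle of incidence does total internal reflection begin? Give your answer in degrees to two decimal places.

From Brewster, n₂/n₁ = tan θ_B = tan 25.39° = 0.4746.
Then sin θ_c = n₂/n₁ = 0.4746, so θ_c = arcsin 0.4746 = 28.33°.

θ_c ≈ 28.33°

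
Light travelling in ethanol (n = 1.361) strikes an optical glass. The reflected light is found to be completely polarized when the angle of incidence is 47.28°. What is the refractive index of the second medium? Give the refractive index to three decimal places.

Full polarization of the reflected beam means tan θ_B = n₂/n₁, where n₁ is the incident medium (ethanol).
n₂ = n₁ tan θ_B = 1.361 × tan 47.28° = 1.474.

n ≈ 1.474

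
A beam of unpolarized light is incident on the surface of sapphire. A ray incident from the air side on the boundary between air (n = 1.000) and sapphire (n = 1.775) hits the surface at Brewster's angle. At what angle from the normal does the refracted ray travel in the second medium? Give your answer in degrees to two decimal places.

θ_B = arctan(n₂/n₁) = arctan(1.775/1.000) = 60.60°.
Since θ_B + θ_t = 90° at Brewster incidence, θ_t = 90° − 60.60° = 29.40°.

θ_t ≈ 29.40°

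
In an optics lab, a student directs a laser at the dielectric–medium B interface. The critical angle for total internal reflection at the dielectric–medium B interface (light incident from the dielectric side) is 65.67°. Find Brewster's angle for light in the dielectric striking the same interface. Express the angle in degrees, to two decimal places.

sin θ_c = n₂/n₁, so n₂/n₁ = sin 65.67° = 0.9112.
Brewster: tan θ_B = n₂/n₁ = 0.9112.
θ_B = arctan(0.9112) = 42.34°.

θ_B ≈ 42.34°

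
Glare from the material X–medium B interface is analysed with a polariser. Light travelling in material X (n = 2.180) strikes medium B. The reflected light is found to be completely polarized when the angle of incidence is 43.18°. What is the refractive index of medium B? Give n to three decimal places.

n ≈ 2.046

Full polarization of the reflected beam means tan θ_B = n₂/n₁, where n₁ is the incident medium (material X).
n₂ = n₁ tan θ_B = 2.180 × tan 43.18° = 2.046.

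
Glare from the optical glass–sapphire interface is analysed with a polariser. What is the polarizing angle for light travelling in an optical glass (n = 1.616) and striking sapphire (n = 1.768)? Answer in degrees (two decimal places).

Brewster's condition: tan θ_B = n₂/n₁ = 1.768/1.616 = 1.0941. Taking the arctangent, θ_B = 47.57°.

θ_B ≈ 47.57°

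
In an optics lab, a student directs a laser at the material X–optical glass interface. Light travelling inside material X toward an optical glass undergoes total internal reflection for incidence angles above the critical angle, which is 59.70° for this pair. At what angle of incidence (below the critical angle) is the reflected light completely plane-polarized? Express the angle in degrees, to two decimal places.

At the critical angle sin θ_c = n₂/n₁, giving n₂/n₁ = sin 59.70° = 0.8634.
Then tan θ_B = n₂/n₁ = 0.8634, so θ_B = arctan 0.8634 = 40.81°.

θ_B ≈ 40.81°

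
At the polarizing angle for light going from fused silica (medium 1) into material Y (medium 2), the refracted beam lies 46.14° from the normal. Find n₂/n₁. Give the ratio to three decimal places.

At Brewster incidence θ_B = 90° − θ_t = 90° − 46.14° = 43.86°.
tan θ_B = n₂/n₁, so n₂/n₁ = tan 43.86° = 0.961.

n₂/n₁ ≈ 0.961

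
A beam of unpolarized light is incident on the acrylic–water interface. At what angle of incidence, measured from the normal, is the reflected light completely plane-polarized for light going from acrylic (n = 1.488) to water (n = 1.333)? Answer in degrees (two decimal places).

θ_B ≈ 41.86°

At Brewster's angle the reflected and refracted rays are perpendicular, which with Snell's law gives tan θ_B = n₂/n₁.
tan θ_B = n₂/n₁ = 1.333/1.488 = 0.8958.
So θ_B = arctan 0.8958 = 41.86°.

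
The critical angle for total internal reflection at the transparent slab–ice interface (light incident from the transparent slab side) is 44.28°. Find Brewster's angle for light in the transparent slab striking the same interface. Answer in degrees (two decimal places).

θ_B ≈ 34.92°

n₂/n₁ = sin θ_c = sin 44.28° = 0.6982.
tan θ_B equals the same ratio, so θ_B = arctan(0.6982) = 34.92°.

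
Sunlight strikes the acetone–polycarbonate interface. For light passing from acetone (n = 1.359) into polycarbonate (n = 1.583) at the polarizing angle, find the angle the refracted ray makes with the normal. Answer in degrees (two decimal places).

θ_t ≈ 40.65°

tan θ_B = n₂/n₁ = 1.583/1.359 = 1.1648, so θ_B = 49.35°.
Since θ_B + θ_t = 90° at Brewster incidence, θ_t = 90° − 49.35° = 40.65°.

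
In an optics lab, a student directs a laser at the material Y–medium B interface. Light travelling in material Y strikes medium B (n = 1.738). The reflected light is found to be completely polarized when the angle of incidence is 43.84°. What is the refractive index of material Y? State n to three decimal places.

At the polarizing angle, tan θ_B = n₂/n₁ with n₁ on the incident side (material Y) and n₂ on the transmitted side (medium B).
n₁ = n₂ / tan θ_B = 1.738 / tan 43.84° = 1.810.

n ≈ 1.810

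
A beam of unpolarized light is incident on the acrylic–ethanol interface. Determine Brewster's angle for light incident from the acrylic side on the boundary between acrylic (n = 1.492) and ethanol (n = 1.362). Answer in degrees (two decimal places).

θ_B ≈ 42.39°

tan θ_B = n₂/n₁ = 1.362/1.492 = 0.9129. Taking the arctangent, θ_B = 42.39°.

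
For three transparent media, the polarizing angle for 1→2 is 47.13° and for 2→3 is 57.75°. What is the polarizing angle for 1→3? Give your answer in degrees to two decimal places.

θ_B ≈ 59.64°

Each Brewster angle gives a ratio: n₂/n₁ = tan 47.13° = 1.0773, n₃/n₂ = tan 57.75° = 1.5849.
So n₃/n₁ = (n₂/n₁)(n₃/n₂) = 1.0773 × 1.5849 = 1.7074.
θ_B(1→3) = arctan(1.7074) = 59.64°.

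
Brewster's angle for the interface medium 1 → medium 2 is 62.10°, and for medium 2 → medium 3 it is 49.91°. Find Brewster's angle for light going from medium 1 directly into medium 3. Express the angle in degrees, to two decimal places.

Each Brewster angle gives a ratio: n₂/n₁ = tan 62.10° = 1.8887, n₃/n₂ = tan 49.91° = 1.1880.
So n₃/n₁ = (n₂/n₁)(n₃/n₂) = 1.8887 × 1.1880 = 2.2437.
θ_B(1→3) = arctan(2.2437) = 65.98°.

θ_B ≈ 65.98°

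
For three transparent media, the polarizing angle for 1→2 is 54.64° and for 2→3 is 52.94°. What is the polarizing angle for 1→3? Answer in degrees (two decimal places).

Each Brewster angle gives a ratio: n₂/n₁ = tan 54.64° = 1.4092, n₃/n₂ = tan 52.94° = 1.3242.
So n₃/n₁ = (n₂/n₁)(n₃/n₂) = 1.4092 × 1.3242 = 1.8660.
θ_B(1→3) = arctan(1.8660) = 61.81°.

θ_B ≈ 61.81°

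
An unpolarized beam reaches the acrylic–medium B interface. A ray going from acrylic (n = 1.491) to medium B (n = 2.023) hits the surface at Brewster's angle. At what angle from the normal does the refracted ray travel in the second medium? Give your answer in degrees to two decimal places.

θ_B = arctan(n₂/n₁) = arctan(2.023/1.491) = 53.61°.
Since θ_B + θ_t = 90° at Brewster incidence, θ_t = 90° − 53.61° = 36.39°.

θ_t ≈ 36.39°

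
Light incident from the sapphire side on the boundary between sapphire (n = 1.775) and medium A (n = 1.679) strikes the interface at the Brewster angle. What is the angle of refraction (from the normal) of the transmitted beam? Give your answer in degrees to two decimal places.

θ_t ≈ 46.59°

First find Brewster's angle: tan θ_B = 1.679/1.775 = 0.9459, giving θ_B = 43.41°.
The refracted ray is perpendicular to the reflected ray, so θ_t = 90° − θ_B = 46.59°.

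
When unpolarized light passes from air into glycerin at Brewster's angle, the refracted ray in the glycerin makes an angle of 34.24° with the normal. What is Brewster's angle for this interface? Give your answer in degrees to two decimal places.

At Brewster's angle the reflected and refracted rays are perpendicular, so θ_B + θ_t = 90°.
θ_B = 90° − 34.24° = 55.76°.

θ_B ≈ 55.76°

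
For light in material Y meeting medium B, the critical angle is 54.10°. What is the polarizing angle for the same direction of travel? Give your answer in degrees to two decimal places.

At the critical angle sin θ_c = n₂/n₁, giving n₂/n₁ = sin 54.10° = 0.8100.
Then tan θ_B = n₂/n₁ = 0.8100, so θ_B = arctan 0.8100 = 39.01°.

θ_B ≈ 39.01°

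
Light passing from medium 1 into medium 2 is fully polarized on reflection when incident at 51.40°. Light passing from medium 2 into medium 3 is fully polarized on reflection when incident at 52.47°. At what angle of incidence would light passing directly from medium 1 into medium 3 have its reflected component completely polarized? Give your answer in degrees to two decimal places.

θ_B ≈ 58.48°

n₂/n₁ = tan 51.40° = 1.2527 and n₃/n₂ = tan 52.47° = 1.3018.
Multiplying, n₃/n₁ = 1.2527 × 1.3018 = 1.6308, and θ_B(1→3) = arctan 1.6308 = 58.48°.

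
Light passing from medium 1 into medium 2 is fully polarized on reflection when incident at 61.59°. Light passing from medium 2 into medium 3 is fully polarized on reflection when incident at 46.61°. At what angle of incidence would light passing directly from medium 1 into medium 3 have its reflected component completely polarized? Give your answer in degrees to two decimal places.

tan θ_B(1→2) = n₂/n₁ = tan 61.59° = 1.8487.
tan θ_B(2→3) = n₃/n₂ = tan 46.61° = 1.0578.
n₃/n₁ = 1.9556. Then tan θ_B(1→3) = n₃/n₁, so θ_B(1→3) = arctan(1.9556) = 62.92°.

θ_B ≈ 62.92°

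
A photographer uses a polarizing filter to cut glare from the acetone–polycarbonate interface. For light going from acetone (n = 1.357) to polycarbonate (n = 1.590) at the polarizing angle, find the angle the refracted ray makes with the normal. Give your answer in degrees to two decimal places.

θ_B = arctan(n₂/n₁) = arctan(1.590/1.357) = 49.52°.
Since θ_B + θ_t = 90° at Brewster incidence, θ_t = 90° − 49.52° = 40.48°.

θ_t ≈ 40.48°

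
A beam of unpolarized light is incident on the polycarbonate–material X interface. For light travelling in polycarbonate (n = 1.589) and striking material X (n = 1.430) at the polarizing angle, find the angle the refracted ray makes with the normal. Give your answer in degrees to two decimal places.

tan θ_B = n₂/n₁ = 1.430/1.589 = 0.8999, so θ_B = 41.99°.
At Brewster's angle the reflected and refracted rays are perpendicular, so θ_t = 90° − θ_B = 90° − 41.99° = 48.01°.

θ_t ≈ 48.01°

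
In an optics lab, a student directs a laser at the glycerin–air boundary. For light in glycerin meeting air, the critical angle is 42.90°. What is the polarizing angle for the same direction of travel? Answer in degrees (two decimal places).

n₂/n₁ = sin θ_c = sin 42.90° = 0.6807.
tan θ_B equals the same ratio, so θ_B = arctan(0.6807) = 34.24°.

θ_B ≈ 34.24°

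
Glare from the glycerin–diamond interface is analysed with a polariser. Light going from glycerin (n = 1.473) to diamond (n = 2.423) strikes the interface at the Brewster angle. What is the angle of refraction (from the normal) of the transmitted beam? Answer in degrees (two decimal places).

First find Brewster's angle: tan θ_B = 2.423/1.473 = 1.6449, giving θ_B = 58.70°.
The refracted ray is perpendicular to the reflected ray, so θ_t = 90° − θ_B = 31.30°.

θ_t ≈ 31.30°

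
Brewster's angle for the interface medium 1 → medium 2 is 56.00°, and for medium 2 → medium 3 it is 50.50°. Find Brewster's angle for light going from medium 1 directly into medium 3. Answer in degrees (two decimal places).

θ_B ≈ 60.92°

Each Brewster angle gives a ratio: n₂/n₁ = tan 56.00° = 1.4826, n₃/n₂ = tan 50.50° = 1.2131.
Multiplying, n₃/n₁ = 1.4826 × 1.2131 = 1.7985, and θ_B(1→3) = arctan 1.7985 = 60.92°.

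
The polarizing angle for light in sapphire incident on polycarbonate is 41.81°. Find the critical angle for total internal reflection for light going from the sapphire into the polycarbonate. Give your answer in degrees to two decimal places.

θ_c ≈ 63.43°

From Brewster, n₂/n₁ = tan θ_B = tan 41.81° = 0.8944.
Then sin θ_c = n₂/n₁ = 0.8944, so θ_c = arcsin 0.8944 = 63.43°.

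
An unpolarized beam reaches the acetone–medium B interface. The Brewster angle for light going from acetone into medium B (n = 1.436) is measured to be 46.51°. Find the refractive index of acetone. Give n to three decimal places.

Brewster's law: tan θ_B = n₂/n₁ (light incident in acetone, refracted into medium B).
n₁ = n₂ / tan θ_B = 1.436 / tan 46.51° = 1.362.

n ≈ 1.362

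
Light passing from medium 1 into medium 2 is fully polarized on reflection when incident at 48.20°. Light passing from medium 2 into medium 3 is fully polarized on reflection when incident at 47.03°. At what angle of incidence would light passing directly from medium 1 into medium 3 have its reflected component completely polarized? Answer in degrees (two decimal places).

θ_B ≈ 50.21°

Each Brewster angle gives a ratio: n₂/n₁ = tan 48.20° = 1.1184, n₃/n₂ = tan 47.03° = 1.0735.
n₃/n₁ = 1.2006. Then tan θ_B(1→3) = n₃/n₁, so θ_B(1→3) = arctan(1.2006) = 50.21°.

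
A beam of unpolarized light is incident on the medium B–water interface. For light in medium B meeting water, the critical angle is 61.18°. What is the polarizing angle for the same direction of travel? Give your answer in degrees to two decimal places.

n₂/n₁ = sin θ_c = sin 61.18° = 0.8761.
tan θ_B equals the same ratio, so θ_B = arctan(0.8761) = 41.22°.

θ_B ≈ 41.22°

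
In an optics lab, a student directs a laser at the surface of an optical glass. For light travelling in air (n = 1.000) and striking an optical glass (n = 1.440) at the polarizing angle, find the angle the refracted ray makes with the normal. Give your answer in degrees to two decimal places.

tan θ_B = n₂/n₁ = 1.440/1.000 = 1.4400, so θ_B = 55.22°.
The refracted ray is perpendicular to the reflected ray, so θ_t = 90° − θ_B = 34.78°.

θ_t ≈ 34.78°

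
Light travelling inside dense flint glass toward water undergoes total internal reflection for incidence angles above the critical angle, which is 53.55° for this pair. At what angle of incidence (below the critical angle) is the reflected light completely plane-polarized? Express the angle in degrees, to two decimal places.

θ_B ≈ 38.81°

sin θ_c = n₂/n₁, so n₂/n₁ = sin 53.55° = 0.8044.
Brewster: tan θ_B = n₂/n₁ = 0.8044.
θ_B = arctan(0.8044) = 38.81°.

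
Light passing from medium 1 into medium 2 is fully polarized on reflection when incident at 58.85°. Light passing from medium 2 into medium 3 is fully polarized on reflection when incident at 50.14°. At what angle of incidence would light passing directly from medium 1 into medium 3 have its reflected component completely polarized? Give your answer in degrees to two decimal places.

θ_B ≈ 63.22°

tan θ_B(1→2) = n₂/n₁ = tan 58.85° = 1.6545.
tan θ_B(2→3) = n₃/n₂ = tan 50.14° = 1.1977.
Multiplying, n₃/n₁ = 1.6545 × 1.1977 = 1.9815, and θ_B(1→3) = arctan 1.9815 = 63.22°.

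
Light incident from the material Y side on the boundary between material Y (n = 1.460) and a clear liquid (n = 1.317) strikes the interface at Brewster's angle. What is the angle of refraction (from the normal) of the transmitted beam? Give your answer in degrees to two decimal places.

θ_t ≈ 47.95°

First find Brewster's angle: tan θ_B = 1.317/1.460 = 0.9021, giving θ_B = 42.05°.
The refracted ray is perpendicular to the reflected ray, so θ_t = 90° − θ_B = 47.95°.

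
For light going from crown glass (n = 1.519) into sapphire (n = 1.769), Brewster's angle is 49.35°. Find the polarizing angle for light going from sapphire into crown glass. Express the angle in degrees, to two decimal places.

θ_B' ≈ 40.65°

tan θ_B' = n₁/n₂ = 1/tan θ_B, so θ_B' = 90° − θ_B.
θ_B' = 90° − 49.35° = 40.65°.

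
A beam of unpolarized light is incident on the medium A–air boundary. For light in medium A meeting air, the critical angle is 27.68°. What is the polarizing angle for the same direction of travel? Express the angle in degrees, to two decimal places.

At the critical angle sin θ_c = n₂/n₁, giving n₂/n₁ = sin 27.68° = 0.4645.
Then tan θ_B = n₂/n₁ = 0.4645, so θ_B = arctan 0.4645 = 24.92°.

θ_B ≈ 24.92°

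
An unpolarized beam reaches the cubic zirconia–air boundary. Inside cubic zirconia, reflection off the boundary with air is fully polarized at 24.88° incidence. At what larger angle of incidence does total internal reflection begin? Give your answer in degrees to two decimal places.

n₂/n₁ = tan 24.88° = 0.4638; the critical angle satisfies sin θ_c = n₂/n₁.
θ_c = arcsin(0.4638) = 27.63°.

θ_c ≈ 27.63°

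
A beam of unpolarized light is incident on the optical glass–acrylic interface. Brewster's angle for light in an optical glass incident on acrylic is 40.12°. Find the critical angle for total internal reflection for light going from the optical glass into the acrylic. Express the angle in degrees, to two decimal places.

From Brewster, n₂/n₁ = tan θ_B = tan 40.12° = 0.8427.
Then sin θ_c = n₂/n₁ = 0.8427, so θ_c = arcsin 0.8427 = 57.42°.

θ_c ≈ 57.42°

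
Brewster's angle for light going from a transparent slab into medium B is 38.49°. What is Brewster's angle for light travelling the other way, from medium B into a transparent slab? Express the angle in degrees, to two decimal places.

θ_B' ≈ 51.51°

tan θ_B' = n₁/n₂ = 1/tan θ_B, so θ_B' = 90° − θ_B.
θ_B' = 90° − 38.49° = 51.51°.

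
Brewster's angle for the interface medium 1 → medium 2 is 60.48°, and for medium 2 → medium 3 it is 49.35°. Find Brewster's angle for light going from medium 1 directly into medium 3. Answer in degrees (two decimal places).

tan θ_B(1→2) = n₂/n₁ = tan 60.48° = 1.7661.
tan θ_B(2→3) = n₃/n₂ = tan 49.35° = 1.1647.
Multiplying, n₃/n₁ = 1.7661 × 1.1647 = 2.0569, and θ_B(1→3) = arctan 2.0569 = 64.07°.

θ_B ≈ 64.07°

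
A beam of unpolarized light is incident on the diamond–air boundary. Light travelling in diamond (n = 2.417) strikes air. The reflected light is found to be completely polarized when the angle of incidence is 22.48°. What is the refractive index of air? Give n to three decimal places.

n ≈ 1.000

Full polarization of the reflected beam means tan θ_B = n₂/n₁, where n₁ is the incident medium (diamond).
n₂ = n₁ tan θ_B = 2.417 × tan 22.48° = 1.000.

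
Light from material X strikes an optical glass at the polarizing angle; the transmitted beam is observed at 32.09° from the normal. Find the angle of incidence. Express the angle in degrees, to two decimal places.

θ_B ≈ 57.91°

Brewster's condition makes the reflected and refracted beams perpendicular: θ_B + θ_t = 90°.
So θ_B = 90° − θ_t = 90° − 32.09° = 57.91°.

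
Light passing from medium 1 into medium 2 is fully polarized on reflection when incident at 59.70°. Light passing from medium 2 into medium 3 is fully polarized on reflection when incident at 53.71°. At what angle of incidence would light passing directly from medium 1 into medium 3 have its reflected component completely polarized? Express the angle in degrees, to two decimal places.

Each Brewster angle gives a ratio: n₂/n₁ = tan 59.70° = 1.7113, n₃/n₂ = tan 53.71° = 1.3618.
So n₃/n₁ = (n₂/n₁)(n₃/n₂) = 1.7113 × 1.3618 = 2.3305.
θ_B(1→3) = arctan(2.3305) = 66.78°.

θ_B ≈ 66.78°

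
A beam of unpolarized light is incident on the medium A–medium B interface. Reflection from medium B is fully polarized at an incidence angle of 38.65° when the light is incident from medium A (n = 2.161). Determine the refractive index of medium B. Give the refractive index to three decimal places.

At Brewster's angle, tan θ_B = n₂/n₁ with n₁ on the incident side (medium A) and n₂ on the transmitted side (medium B).
n₂ = n₁ tan θ_B = 2.161 × tan 38.65° = 1.728.

n ≈ 1.728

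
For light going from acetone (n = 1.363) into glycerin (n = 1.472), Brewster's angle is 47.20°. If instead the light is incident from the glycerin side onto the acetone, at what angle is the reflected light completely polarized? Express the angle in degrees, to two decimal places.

θ_B' ≈ 42.80°

The two Brewster angles are complementary: θ_B' = 90° − θ_B = 90° − 47.20° = 42.80°.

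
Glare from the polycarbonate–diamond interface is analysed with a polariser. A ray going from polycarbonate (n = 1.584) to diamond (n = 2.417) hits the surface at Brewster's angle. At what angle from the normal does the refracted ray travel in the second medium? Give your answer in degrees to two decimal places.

tan θ_B = n₂/n₁ = 2.417/1.584 = 1.5259, so θ_B = 56.76°.
Since θ_B + θ_t = 90° at Brewster incidence, θ_t = 90° − 56.76° = 33.24°.

θ_t ≈ 33.24°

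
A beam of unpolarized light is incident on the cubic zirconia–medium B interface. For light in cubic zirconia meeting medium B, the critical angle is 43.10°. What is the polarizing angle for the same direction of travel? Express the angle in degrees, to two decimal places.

n₂/n₁ = sin θ_c = sin 43.10° = 0.6833.
tan θ_B equals the same ratio, so θ_B = arctan(0.6833) = 34.34°.

θ_B ≈ 34.34°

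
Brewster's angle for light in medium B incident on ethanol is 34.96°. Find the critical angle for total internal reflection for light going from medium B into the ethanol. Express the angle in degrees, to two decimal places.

tan θ_B = n₂/n₁ = tan 34.96° = 0.6992.
Total internal reflection: sin θ_c = n₂/n₁ = 0.6992.
θ_c = arcsin(0.6992) = 44.36°.

θ_c ≈ 44.36°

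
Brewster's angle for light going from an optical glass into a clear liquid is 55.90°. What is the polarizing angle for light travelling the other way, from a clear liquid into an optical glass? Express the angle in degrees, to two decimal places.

The two Brewster angles are complementary: θ_B' = 90° − θ_B = 90° − 55.90° = 34.10°.

θ_B' ≈ 34.10°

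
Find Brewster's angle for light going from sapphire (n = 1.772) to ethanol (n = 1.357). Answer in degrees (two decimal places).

tan θ_B = n₂/n₁ = 1.357/1.772 = 0.7658.
θ_B = arctan(0.7658) = 37.44°.

θ_B ≈ 37.44°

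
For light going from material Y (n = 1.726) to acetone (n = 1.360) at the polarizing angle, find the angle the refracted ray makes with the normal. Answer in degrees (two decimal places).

tan θ_B = n₂/n₁ = 1.360/1.726 = 0.7879, so θ_B = 38.24°.
At Brewster's angle the reflected and refracted rays are perpendicular, so θ_t = 90° − θ_B = 90° − 38.24° = 51.76°.

θ_t ≈ 51.76°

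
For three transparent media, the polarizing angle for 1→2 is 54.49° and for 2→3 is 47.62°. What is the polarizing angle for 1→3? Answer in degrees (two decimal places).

n₂/n₁ = tan 54.49° = 1.4014 and n₃/n₂ = tan 47.62° = 1.0959.
n₃/n₁ = 1.5358. Then tan θ_B(1→3) = n₃/n₁, so θ_B(1→3) = arctan(1.5358) = 56.93°.

θ_B ≈ 56.93°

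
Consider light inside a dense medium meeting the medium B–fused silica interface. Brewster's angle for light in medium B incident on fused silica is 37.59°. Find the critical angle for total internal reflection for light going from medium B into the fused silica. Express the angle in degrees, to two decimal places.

θ_c ≈ 50.34°

tan θ_B = n₂/n₁ = tan 37.59° = 0.7698.
Total internal reflection: sin θ_c = n₂/n₁ = 0.7698.
θ_c = arcsin(0.7698) = 50.34°.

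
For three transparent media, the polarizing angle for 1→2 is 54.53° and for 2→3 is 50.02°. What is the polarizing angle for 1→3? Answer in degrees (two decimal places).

θ_B ≈ 59.14°

tan θ_B(1→2) = n₂/n₁ = tan 54.53° = 1.4035.
tan θ_B(2→3) = n₃/n₂ = tan 50.02° = 1.1926.
Multiplying, n₃/n₁ = 1.4035 × 1.1926 = 1.6738, and θ_B(1→3) = arctan 1.6738 = 59.14°.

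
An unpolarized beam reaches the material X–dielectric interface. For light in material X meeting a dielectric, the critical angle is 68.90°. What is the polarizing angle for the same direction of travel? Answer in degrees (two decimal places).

n₂/n₁ = sin θ_c = sin 68.90° = 0.9330.
tan θ_B equals the same ratio, so θ_B = arctan(0.9330) = 43.01°.

θ_B ≈ 43.01°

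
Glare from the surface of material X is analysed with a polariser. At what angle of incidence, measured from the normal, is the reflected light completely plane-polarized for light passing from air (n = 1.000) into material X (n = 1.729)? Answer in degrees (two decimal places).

θ_B ≈ 59.96°

The reflected p-component vanishes when tan θ_B = n₂/n₁.
tan θ_B = n₂/n₁ = 1.729/1.000 = 1.7290. Taking the arctangent, θ_B = 59.96°.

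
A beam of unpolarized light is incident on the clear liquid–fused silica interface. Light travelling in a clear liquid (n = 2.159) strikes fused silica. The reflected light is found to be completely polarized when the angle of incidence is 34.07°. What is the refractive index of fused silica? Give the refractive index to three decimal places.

n ≈ 1.460

At Brewster's angle, tan θ_B = n₂/n₁ with n₁ on the incident side (a clear liquid) and n₂ on the transmitted side (fused silica).
n₂ = n₁ tan θ_B = 2.159 × tan 34.07° = 1.460.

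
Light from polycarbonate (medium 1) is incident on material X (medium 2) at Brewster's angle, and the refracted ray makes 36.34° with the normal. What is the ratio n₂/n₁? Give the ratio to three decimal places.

θ_B + θ_t = 90°, so θ_B = 90° − 36.34° = 53.66°.
tan θ_B = n₂/n₁, so n₂/n₁ = tan 53.66° = 1.359.

n₂/n₁ ≈ 1.359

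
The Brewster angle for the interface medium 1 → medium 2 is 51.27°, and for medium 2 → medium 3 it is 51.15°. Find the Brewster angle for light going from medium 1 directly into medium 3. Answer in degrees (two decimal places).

tan θ_B(1→2) = n₂/n₁ = tan 51.27° = 1.2469.
tan θ_B(2→3) = n₃/n₂ = tan 51.15° = 1.2415.
n₃/n₁ = 1.5480. Then tan θ_B(1→3) = n₃/n₁, so θ_B(1→3) = arctan(1.5480) = 57.14°.

θ_B ≈ 57.14°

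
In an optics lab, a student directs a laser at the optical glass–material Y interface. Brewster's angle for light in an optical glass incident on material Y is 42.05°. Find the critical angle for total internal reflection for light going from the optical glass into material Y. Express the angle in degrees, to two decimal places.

tan θ_B = n₂/n₁ = tan 42.05° = 0.9020.
Total internal reflection: sin θ_c = n₂/n₁ = 0.9020.
θ_c = arcsin(0.9020) = 64.42°.

θ_c ≈ 64.42°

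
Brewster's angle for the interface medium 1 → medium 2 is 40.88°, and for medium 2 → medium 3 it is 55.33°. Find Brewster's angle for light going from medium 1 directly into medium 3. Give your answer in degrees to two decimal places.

tan θ_B(1→2) = n₂/n₁ = tan 40.88° = 0.8656.
tan θ_B(2→3) = n₃/n₂ = tan 55.33° = 1.4458.
Multiplying, n₃/n₁ = 0.8656 × 1.4458 = 1.2515, and θ_B(1→3) = arctan 1.2515 = 51.37°.

θ_B ≈ 51.37°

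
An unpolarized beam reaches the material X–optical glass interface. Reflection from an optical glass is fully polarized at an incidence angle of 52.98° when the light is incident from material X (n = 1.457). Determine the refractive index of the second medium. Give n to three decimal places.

n ≈ 1.932

Full polarization of the reflected beam means tan θ_B = n₂/n₁, where n₁ is the incident medium (material X).
n₂ = n₁ tan θ_B = 1.457 × tan 52.98° = 1.932.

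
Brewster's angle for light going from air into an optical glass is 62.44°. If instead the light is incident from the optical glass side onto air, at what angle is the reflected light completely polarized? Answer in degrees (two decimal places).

Reversing the direction swaps n₁ and n₂, so tan θ_B' = 1/tan θ_B and θ_B' = 90° − θ_B.
Hence θ_B' = 90° − 62.44° = 27.56°.

θ_B' ≈ 27.56°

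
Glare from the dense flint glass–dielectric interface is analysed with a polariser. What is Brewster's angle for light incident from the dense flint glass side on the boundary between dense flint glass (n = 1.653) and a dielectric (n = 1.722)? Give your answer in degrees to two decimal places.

Brewster's condition: tan θ_B = n₂/n₁ = 1.722/1.653 = 1.0417.
θ_B = arctan(1.0417) = 46.17°.

θ_B ≈ 46.17°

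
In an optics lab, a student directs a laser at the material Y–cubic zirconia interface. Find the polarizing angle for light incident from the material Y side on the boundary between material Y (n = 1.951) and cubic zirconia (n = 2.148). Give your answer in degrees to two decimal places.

θ_B ≈ 47.75°

At Brewster's angle the reflected and refracted rays are perpendicular, which with Snell's law gives tan θ_B = n₂/n₁.
tan θ_B = n₂/n₁ = 2.148/1.951 = 1.1010.
θ_B = arctan(1.1010) = 47.75°.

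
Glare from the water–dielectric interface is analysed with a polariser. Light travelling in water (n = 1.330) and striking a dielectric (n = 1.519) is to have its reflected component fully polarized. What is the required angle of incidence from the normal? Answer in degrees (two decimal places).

At Brewster's angle the reflected and refracted rays are perpendicular, which with Snell's law gives tan θ_B = n₂/n₁.
tan θ_B = n₂/n₁ = 1.519/1.330 = 1.1421.
θ_B = arctan(1.1421) = 48.80°.

θ_B ≈ 48.80°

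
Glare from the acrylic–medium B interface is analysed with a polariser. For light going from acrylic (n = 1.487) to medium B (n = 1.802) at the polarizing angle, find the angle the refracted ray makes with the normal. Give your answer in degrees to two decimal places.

First find Brewster's angle: tan θ_B = 1.802/1.487 = 1.2118, giving θ_B = 50.47°.
Since θ_B + θ_t = 90° at Brewster incidence, θ_t = 90° − 50.47° = 39.53°.

θ_t ≈ 39.53°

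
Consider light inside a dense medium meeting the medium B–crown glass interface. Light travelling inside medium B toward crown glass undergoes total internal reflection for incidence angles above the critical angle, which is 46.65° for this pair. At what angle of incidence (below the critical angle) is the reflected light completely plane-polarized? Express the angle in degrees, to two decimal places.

sin θ_c = n₂/n₁, so n₂/n₁ = sin 46.65° = 0.7272.
Brewster: tan θ_B = n₂/n₁ = 0.7272.
θ_B = arctan(0.7272) = 36.02°.

θ_B ≈ 36.02°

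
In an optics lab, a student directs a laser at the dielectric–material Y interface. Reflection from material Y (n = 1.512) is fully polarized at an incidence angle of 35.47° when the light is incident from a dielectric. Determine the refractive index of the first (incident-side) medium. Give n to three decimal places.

Full polarization of the reflected beam means tan θ_B = n₂/n₁, where n₁ is the incident medium (a dielectric).
n₁ = n₂ / tan θ_B = 1.512 / tan 35.47° = 2.122.

n ≈ 2.122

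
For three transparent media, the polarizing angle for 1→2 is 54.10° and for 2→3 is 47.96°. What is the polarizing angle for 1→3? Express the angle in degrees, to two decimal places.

n₂/n₁ = tan 54.10° = 1.3814 and n₃/n₂ = tan 47.96° = 1.1091.
So n₃/n₁ = (n₂/n₁)(n₃/n₂) = 1.3814 × 1.1091 = 1.5321.
θ_B(1→3) = arctan(1.5321) = 56.87°.

θ_B ≈ 56.87°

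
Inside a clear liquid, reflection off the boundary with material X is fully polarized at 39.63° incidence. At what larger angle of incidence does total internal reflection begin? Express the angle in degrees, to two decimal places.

θ_c ≈ 55.91°

tan θ_B = n₂/n₁ = tan 39.63° = 0.8282.
Total internal reflection: sin θ_c = n₂/n₁ = 0.8282.
θ_c = arcsin(0.8282) = 55.91°.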